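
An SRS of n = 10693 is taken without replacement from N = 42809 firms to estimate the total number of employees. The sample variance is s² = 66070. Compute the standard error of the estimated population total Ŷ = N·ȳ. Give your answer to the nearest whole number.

92168

Var(Ŷ) = N²·Var(ȳ) = N²·(1 − n/N)·s²/n.
f = 10693/42809 = 0.24978392; Var(ȳ) = 0.75021608·66070/10693 = 4.6354415.
Var(Ŷ) = 42809² · 4.6354415 = 8.4949587 × 10^9.
SE(Ŷ) = √(8.4949587 × 10^9) = 92168.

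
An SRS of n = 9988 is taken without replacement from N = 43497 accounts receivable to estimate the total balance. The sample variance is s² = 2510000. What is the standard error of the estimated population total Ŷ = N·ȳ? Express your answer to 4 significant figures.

Var(Ŷ) = N²·Var(ȳ) = N²·(1 − n/N)·s²/n.
f = 9988/43497 = 0.22962503; Var(ȳ) = 0.77037497·2510000/9988 = 193.59643.
Var(Ŷ) = 43497² · 193.59643 = 3.6628232 × 10^11.
SE(Ŷ) = √(3.6628232 × 10^11) = 605200.

605200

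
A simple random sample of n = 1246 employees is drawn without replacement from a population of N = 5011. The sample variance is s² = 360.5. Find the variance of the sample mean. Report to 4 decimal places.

Under SRS without replacement, Var(ȳ) = (1 − f)·s²/n with f = n/N = 1246/5011 = 0.24865296.
Var(ȳ) = (1 − 0.24865296)·360.5/1246 = 0.75134704·0.28932584 = 0.21738411.

0.2174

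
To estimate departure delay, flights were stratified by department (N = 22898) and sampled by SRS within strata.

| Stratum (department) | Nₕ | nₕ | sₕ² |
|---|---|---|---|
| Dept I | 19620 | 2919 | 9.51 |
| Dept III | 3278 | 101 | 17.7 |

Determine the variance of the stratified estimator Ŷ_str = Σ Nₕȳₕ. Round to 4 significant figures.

2.893 × 10^6

Var(Ŷ_str) = Σₕ Nₕ²(1 − fₕ)sₕ²/nₕ.
Dept I: 19620²·(1 − 2919/19620)·9.51/2919 = 1.0675492 × 10^6.
Dept III: 3278²·(1 − 101/3278)·17.7/101 = 1.8250638 × 10^6.
Sum = 2.892613 × 10^6.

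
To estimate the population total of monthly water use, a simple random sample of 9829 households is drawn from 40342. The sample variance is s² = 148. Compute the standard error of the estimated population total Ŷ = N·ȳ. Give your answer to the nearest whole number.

4305

Var(Ŷ) = N²·Var(ȳ) = N²·(1 − n/N)·s²/n.
f = 9829/40342 = 0.24364186; Var(ȳ) = 0.75635814·148/9829 = 0.01138885.
Var(Ŷ) = 40342² · 0.01138885 = 1.8535091 × 10^7.
SE(Ŷ) = √(1.8535091 × 10^7) = 4305.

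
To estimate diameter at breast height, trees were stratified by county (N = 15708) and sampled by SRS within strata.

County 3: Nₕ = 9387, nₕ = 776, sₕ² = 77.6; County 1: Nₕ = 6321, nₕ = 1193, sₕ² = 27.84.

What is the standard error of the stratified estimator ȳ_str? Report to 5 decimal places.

Var(ȳ_str) = Σₕ Wₕ²(1 − fₕ)sₕ²/nₕ with Wₕ = Nₕ/N, N = 15708.
County 3: Wₕ = 0.59759358; term = 0.59759358²·(1 − 0.08266752)·77.6/776 = 0.032759602.
County 1: Wₕ = 0.40240642; term = 0.40240642²·(1 − 0.18873596)·27.84/1193 = 0.0030656376.
Sum = 0.03582524.
SE = √(0.03582524) = 0.18928.

0.18928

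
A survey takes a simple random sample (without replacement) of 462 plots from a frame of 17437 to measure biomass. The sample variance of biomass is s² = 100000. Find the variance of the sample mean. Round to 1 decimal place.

Under SRS without replacement, Var(ȳ) = (1 − f)·s²/n with f = n/N = 462/17437 = 0.02649538.
Var(ȳ) = (1 − 0.02649538)·100000/462 = 0.97350462·216.45022 = 210.71528.

210.7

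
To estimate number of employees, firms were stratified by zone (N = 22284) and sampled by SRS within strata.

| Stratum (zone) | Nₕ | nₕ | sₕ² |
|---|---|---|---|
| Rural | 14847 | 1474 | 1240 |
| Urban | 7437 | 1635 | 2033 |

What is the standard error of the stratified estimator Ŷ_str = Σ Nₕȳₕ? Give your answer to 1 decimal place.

Var(Ŷ_str) = Σₕ Nₕ²(1 − fₕ)sₕ²/nₕ.
Rural: 14847²·(1 − 1474/14847)·1240/1474 = 1.6702895 × 10^8.
Urban: 7437²·(1 − 1635/7437)·2033/1635 = 5.3653138 × 10^7.
Sum = 2.2068209 × 10^8.
SE = √(2.2068209 × 10^8) = 14855.4.

14855.4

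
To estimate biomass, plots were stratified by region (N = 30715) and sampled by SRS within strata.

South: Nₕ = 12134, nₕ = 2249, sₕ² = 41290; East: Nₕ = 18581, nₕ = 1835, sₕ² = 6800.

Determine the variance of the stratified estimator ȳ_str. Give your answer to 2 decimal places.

Var(ȳ_str) = Σₕ Wₕ²(1 − fₕ)sₕ²/nₕ with Wₕ = Nₕ/N, N = 30715.
South: Wₕ = 0.39505128; term = 0.39505128²·(1 − 0.18534696)·41290/2249 = 2.3341838.
East: Wₕ = 0.60494872; term = 0.60494872²·(1 − 0.09875679)·6800/1835 = 1.2222273.
Sum = 3.5564111.

3.56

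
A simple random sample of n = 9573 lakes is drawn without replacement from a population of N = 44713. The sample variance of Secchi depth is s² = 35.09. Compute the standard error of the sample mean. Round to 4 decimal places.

0.0537

Under SRS without replacement, Var(ȳ) = (1 − f)·s²/n with f = n/N = 9573/44713 = 0.21409881.
Var(ȳ) = (1 − 0.21409881)·35.09/9573 = 0.78590119·0.0036655176 = 0.0028807347.
SE(ȳ) = √(0.0028807347) = 0.0537.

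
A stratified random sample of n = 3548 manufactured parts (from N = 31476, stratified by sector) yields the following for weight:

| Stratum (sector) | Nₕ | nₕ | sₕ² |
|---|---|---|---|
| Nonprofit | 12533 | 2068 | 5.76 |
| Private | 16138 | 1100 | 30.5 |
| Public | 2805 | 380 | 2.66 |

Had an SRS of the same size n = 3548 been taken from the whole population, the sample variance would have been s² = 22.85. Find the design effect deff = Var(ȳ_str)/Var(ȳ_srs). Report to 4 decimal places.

1.2615

Var(ȳ_str) = Σ Wₕ²(1−fₕ)sₕ²/nₕ with Wₕ = Nₕ/31476:
  Nonprofit: (12533/31476)²·(1−2068/12533)·5.76/2068 = 3.6872887 × 10^-4
  Private: (16138/31476)²·(1−1100/16138)·30.5/1100 = 0.0067918467
  Public: (2805/31476)²·(1−380/2805)·2.66/380 = 4.8059979 × 10^-5
  → Var(ȳ_str) = 0.0072086355.
Var(ȳ_srs) = (1 − 3548/31476)·22.85/3548 = 0.0057142981.
deff = 0.0072086355 / 0.0057142981 = 1.2615.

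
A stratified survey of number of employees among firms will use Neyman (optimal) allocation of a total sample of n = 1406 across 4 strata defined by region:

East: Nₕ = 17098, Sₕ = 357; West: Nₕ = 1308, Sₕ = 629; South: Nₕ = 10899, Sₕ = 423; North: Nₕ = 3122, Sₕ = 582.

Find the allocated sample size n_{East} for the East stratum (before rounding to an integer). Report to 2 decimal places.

Neyman allocation: nₕ = n·NₕSₕ / Σⱼ NⱼSⱼ.
Σ NⱼSⱼ = 17098·357 + 1308·629 + 10899·423 + 3122·582 = 1.3353999 × 10^7.
n_{East} = 1406·17098·357 / (1.3353999 × 10^7) = 642.67.

642.67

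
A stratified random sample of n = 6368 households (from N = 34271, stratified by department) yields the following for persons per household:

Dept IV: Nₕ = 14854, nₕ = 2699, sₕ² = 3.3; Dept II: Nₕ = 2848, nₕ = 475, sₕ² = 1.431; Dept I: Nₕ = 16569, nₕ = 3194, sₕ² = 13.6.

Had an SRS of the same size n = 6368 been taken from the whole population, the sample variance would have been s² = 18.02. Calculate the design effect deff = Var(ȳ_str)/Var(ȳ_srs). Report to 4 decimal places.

0.4378

Var(ȳ_str) = Σ Wₕ²(1−fₕ)sₕ²/nₕ with Wₕ = Nₕ/34271:
  Dept IV: (14854/34271)²·(1−2699/14854)·3.3/2699 = 1.8795587 × 10^-4
  Dept II: (2848/34271)²·(1−475/2848)·1.431/475 = 1.7335253 × 10^-5
  Dept I: (16569/34271)²·(1−3194/16569)·13.6/3194 = 8.034161 × 10^-4
  → Var(ȳ_str) = 0.0010087072.
Var(ȳ_srs) = (1 − 6368/34271)·18.02/6368 = 0.0023039649.
deff = 0.0010087072 / 0.0023039649 = 0.4378.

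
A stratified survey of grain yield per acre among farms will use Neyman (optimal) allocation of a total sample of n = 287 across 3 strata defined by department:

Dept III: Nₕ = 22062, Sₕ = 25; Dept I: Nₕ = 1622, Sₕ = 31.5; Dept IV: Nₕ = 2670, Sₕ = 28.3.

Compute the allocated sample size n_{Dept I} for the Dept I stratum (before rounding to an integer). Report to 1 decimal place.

21.6

Neyman allocation: nₕ = n·NₕSₕ / Σⱼ NⱼSⱼ.
Σ NⱼSⱼ = 22062·25 + 1622·31.5 + 2670·28.3 = 678204.
n_{Dept I} = 287·1622·31.5 / 678204 = 21.6.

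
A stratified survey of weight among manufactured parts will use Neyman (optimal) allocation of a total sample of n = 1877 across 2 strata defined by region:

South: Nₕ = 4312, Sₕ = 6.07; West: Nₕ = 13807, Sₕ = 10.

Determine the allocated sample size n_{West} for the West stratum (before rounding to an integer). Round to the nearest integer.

Neyman allocation: nₕ = n·NₕSₕ / Σⱼ NⱼSⱼ.
Σ NⱼSⱼ = 4312·6.07 + 13807·10 = 164243.84.
n_{West} = 1877·13807·10 / 164243.84 = 1578.

1578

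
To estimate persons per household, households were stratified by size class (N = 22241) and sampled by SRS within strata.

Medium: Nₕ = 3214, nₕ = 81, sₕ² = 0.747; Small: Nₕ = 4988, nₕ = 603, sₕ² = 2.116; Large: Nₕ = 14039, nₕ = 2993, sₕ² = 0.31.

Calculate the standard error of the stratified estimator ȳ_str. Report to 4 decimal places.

0.0194

Var(ȳ_str) = Σₕ Wₕ²(1 − fₕ)sₕ²/nₕ with Wₕ = Nₕ/N, N = 22241.
Medium: Wₕ = 0.14450789; term = 0.14450789²·(1 − 0.02520224)·0.747/81 = 1.8772981 × 10^-4.
Small: Wₕ = 0.22427049; term = 0.22427049²·(1 − 0.12089014)·2.116/603 = 1.5516214 × 10^-4.
Large: Wₕ = 0.63122162; term = 0.63122162²·(1 − 0.21319182)·0.31/2993 = 3.2470395 × 10^-5.
Sum = 3.7536235 × 10^-4.
SE = √(3.7536235 × 10^-4) = 0.0194.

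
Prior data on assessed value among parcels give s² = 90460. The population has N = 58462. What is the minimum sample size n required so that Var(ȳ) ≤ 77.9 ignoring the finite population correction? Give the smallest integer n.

1162

Without fpc, n₀ = s²/D = 90460/77.9 = 1161.2323.
Rounding up, n = 1162.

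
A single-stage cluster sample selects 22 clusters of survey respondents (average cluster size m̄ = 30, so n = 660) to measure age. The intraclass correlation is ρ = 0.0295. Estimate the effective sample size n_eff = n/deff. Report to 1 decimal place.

355.7

deff = 1 + (30 − 1)·0.0295 = 1 + 0.8555 = 1.8555.
n_eff = 660 / 1.8555 = 355.7.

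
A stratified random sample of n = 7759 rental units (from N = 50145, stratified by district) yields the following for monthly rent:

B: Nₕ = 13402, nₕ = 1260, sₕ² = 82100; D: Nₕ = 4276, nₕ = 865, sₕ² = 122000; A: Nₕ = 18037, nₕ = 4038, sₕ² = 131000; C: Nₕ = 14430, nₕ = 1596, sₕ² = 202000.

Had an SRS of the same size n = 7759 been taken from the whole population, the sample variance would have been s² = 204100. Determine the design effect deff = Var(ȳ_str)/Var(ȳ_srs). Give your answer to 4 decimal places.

0.7922

Var(ȳ_str) = Σ Wₕ²(1−fₕ)sₕ²/nₕ with Wₕ = Nₕ/50145:
  B: (13402/50145)²·(1−1260/13402)·82100/1260 = 4.2167435
  D: (4276/50145)²·(1−865/4276)·122000/865 = 0.81810278
  A: (18037/50145)²·(1−4038/18037)·131000/4038 = 3.2576996
  C: (14430/50145)²·(1−1596/14430)·202000/1596 = 9.3216239
  → Var(ȳ_str) = 17.61417.
Var(ȳ_srs) = (1 − 7759/50145)·204100/7759 = 22.23474.
deff = 17.61417 / 22.23474 = 0.7922.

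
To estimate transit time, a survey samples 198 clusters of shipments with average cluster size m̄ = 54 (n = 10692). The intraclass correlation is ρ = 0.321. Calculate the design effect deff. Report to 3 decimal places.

18.013

deff = 1 + (54 − 1)·0.321 = 1 + 17.013 = 18.013.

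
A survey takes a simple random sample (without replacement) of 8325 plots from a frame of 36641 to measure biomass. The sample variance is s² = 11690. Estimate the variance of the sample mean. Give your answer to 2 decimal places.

Under SRS without replacement, Var(ȳ) = (1 − f)·s²/n with f = n/N = 8325/36641 = 0.22720450.
Var(ȳ) = (1 − 0.22720450)·11690/8325 = 0.77279550·1.4042042 = 1.0851627.

1.09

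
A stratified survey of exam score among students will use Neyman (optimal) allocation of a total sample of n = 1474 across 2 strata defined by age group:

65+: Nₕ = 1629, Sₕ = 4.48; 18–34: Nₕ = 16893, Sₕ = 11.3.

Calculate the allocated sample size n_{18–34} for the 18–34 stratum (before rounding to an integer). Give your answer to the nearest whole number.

Neyman allocation: nₕ = n·NₕSₕ / Σⱼ NⱼSⱼ.
Σ NⱼSⱼ = 1629·4.48 + 16893·11.3 = 198188.82.
n_{18–34} = 1474·16893·11.3 / 198188.82 = 1420.

1420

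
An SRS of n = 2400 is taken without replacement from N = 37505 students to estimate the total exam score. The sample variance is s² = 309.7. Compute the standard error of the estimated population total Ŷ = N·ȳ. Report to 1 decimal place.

Var(Ŷ) = N²·Var(ȳ) = N²·(1 − n/N)·s²/n.
f = 2400/37505 = 0.06399147; Var(ȳ) = 0.93600853·309.7/2400 = 0.1207841.
Var(Ŷ) = 37505² · 0.1207841 = 1.6989794 × 10^8.
SE(Ŷ) = √(1.6989794 × 10^8) = 13034.5.

13034.5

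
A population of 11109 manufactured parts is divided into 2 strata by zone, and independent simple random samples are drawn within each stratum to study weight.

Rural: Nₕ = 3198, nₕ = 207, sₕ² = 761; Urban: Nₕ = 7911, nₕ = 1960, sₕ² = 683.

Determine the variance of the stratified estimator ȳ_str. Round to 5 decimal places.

Var(ȳ_str) = Σₕ Wₕ²(1 − fₕ)sₕ²/nₕ with Wₕ = Nₕ/N, N = 11109.
Rural: Wₕ = 0.28787470; term = 0.28787470²·(1 − 0.06472795)·761/207 = 0.28494383.
Urban: Wₕ = 0.71212530; term = 0.71212530²·(1 − 0.24775629)·683/1960 = 0.13293399.
Sum = 0.41787782.

0.41788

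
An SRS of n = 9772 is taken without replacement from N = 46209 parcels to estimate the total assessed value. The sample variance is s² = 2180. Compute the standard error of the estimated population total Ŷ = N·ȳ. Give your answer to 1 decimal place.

Var(Ŷ) = N²·Var(ȳ) = N²·(1 − n/N)·s²/n.
f = 9772/46209 = 0.21147396; Var(ȳ) = 0.78852604·2180/9772 = 0.17590941.
Var(Ŷ) = 46209² · 0.17590941 = 3.7561438 × 10^8.
SE(Ŷ) = √(3.7561438 × 10^8) = 19380.8.

19380.8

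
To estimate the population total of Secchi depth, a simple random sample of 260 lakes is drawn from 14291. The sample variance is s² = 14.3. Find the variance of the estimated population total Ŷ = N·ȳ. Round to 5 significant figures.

Var(Ŷ) = N²·Var(ȳ) = N²·(1 − n/N)·s²/n.
f = 260/14291 = 0.01819327; Var(ȳ) = 0.98180673·14.3/260 = 0.05399937.
Var(Ŷ) = 14291² · 0.05399937 = 1.1028436 × 10^7.

1.1028 × 10^7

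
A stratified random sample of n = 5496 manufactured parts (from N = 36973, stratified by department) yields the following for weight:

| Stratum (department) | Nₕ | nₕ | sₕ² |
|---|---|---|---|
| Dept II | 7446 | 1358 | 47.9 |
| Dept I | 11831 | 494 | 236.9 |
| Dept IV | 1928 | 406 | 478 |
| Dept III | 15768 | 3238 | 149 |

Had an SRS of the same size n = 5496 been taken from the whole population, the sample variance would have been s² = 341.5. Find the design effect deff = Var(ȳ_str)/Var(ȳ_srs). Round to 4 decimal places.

1.0851

Var(ȳ_str) = Σ Wₕ²(1−fₕ)sₕ²/nₕ with Wₕ = Nₕ/36973:
  Dept II: (7446/36973)²·(1−1358/7446)·47.9/1358 = 0.0011696718
  Dept I: (11831/36973)²·(1−494/11831)·236.9/494 = 0.04705311
  Dept IV: (1928/36973)²·(1−406/1928)·478/406 = 0.0025272847
  Dept III: (15768/36973)²·(1−3238/15768)·149/3238 = 0.0066507056
  → Var(ȳ_str) = 0.057400772.
Var(ȳ_srs) = (1 − 5496/36973)·341.5/5496 = 0.052899629.
deff = 0.057400772 / 0.052899629 = 1.0851.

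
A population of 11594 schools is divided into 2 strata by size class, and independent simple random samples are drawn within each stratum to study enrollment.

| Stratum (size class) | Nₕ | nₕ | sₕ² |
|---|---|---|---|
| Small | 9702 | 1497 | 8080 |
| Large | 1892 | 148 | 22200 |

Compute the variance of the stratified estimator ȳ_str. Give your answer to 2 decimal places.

6.88

Var(ȳ_str) = Σₕ Wₕ²(1 − fₕ)sₕ²/nₕ with Wₕ = Nₕ/N, N = 11594.
Small: Wₕ = 0.83681214; term = 0.83681214²·(1 − 0.15429808)·8080/1497 = 3.1964125.
Large: Wₕ = 0.16318786; term = 0.16318786²·(1 − 0.07822410)·22200/148 = 3.682072.
Sum = 6.8784845.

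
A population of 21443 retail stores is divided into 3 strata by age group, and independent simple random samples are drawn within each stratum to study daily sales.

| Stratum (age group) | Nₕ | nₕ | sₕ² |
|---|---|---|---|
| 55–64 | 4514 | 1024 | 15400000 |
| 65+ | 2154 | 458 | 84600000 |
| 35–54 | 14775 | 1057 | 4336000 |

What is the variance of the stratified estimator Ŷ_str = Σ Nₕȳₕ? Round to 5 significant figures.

1.7432 × 10^12

Var(Ŷ_str) = Σₕ Nₕ²(1 − fₕ)sₕ²/nₕ.
55–64: 4514²·(1 − 1024/4514)·15400000/1024 = 2.3692329 × 10^11.
65+: 2154²·(1 − 458/2154)·84600000/458 = 6.7480211 × 10^11.
35–54: 14775²·(1 − 1057/14775)·4336000/1057 = 8.3144318 × 10^11.
Sum = 1.7431686 × 10^12.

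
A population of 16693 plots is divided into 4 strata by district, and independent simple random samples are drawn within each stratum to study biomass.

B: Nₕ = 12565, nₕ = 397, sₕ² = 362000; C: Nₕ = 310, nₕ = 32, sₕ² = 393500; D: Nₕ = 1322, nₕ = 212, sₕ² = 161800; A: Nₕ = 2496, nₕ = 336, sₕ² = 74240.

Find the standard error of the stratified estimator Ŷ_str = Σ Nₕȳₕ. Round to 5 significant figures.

377870

Var(Ŷ_str) = Σₕ Nₕ²(1 − fₕ)sₕ²/nₕ.
B: 12565²·(1 − 397/12565)·362000/397 = 1.3941187 × 10^11.
C: 310²·(1 − 32/310)·393500/32 = 1.0597447 × 10^9.
D: 1322²·(1 − 212/1322)·161800/212 = 1.119946 × 10^9.
A: 2496²·(1 − 336/2496)·74240/336 = 1.1912338 × 10^9.
Sum = 1.4278279 × 10^11.
SE = √(1.4278279 × 10^11) = 377870.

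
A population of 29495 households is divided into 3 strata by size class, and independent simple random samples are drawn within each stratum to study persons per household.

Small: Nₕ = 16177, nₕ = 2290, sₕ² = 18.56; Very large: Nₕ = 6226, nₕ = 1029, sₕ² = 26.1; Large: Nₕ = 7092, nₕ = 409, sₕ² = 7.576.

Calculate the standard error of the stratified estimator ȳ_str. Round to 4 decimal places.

0.0636

Var(ȳ_str) = Σₕ Wₕ²(1 − fₕ)sₕ²/nₕ with Wₕ = Nₕ/N, N = 29495.
Small: Wₕ = 0.54846584; term = 0.54846584²·(1 − 0.14155900)·18.56/2290 = 0.0020929175.
Very large: Wₕ = 0.21108662; term = 0.21108662²·(1 − 0.16527465)·26.1/1029 = 9.433876 × 10^-4.
Large: Wₕ = 0.24044753; term = 0.24044753²·(1 − 0.05767061)·7.576/409 = 0.00100916.
Sum = 0.0040454651.
SE = √(0.0040454651) = 0.0636.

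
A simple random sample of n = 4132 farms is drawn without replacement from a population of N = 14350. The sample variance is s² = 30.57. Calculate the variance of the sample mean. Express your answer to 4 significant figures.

Under SRS without replacement, Var(ȳ) = (1 − f)·s²/n with f = n/N = 4132/14350 = 0.28794425.
Var(ȳ) = (1 − 0.28794425)·30.57/4132 = 0.71205575·0.0073983543 = 0.0052680407.

0.005268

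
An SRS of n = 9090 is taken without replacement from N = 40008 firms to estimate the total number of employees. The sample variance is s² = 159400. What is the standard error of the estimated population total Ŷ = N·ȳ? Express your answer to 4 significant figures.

Var(Ŷ) = N²·Var(ȳ) = N²·(1 − n/N)·s²/n.
f = 9090/40008 = 0.22720456; Var(ȳ) = 0.77279544·159400/9090 = 13.55155.
Var(Ŷ) = 40008² · 13.55155 = 2.1691154 × 10^10.
SE(Ŷ) = √(2.1691154 × 10^10) = 147300.

147300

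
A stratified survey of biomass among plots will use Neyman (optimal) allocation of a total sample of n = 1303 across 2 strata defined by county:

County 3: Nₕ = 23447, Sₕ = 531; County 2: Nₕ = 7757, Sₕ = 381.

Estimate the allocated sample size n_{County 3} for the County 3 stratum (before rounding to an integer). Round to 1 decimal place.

1053.0

Neyman allocation: nₕ = n·NₕSₕ / Σⱼ NⱼSⱼ.
Σ NⱼSⱼ = 23447·531 + 7757·381 = 1.5405774 × 10^7.
n_{County 3} = 1303·23447·531 / (1.5405774 × 10^7) = 1053.0.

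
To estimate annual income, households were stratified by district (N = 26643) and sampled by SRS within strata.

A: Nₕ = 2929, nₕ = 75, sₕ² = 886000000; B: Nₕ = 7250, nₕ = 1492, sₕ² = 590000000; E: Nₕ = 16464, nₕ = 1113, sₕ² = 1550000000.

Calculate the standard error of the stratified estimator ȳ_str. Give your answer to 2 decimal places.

Var(ȳ_str) = Σₕ Wₕ²(1 − fₕ)sₕ²/nₕ with Wₕ = Nₕ/N, N = 26643.
A: Wₕ = 0.10993507; term = 0.10993507²·(1 − 0.02560601)·886000000/75 = 139116.79.
B: Wₕ = 0.27211650; term = 0.27211650²·(1 − 0.20579310)·590000000/1492 = 23255.55.
E: Wₕ = 0.61794843; term = 0.61794843²·(1 − 0.06760204)·1550000000/1113 = 495840.86.
Sum = 658213.2.
SE = √(658213.2) = 811.30.

811.30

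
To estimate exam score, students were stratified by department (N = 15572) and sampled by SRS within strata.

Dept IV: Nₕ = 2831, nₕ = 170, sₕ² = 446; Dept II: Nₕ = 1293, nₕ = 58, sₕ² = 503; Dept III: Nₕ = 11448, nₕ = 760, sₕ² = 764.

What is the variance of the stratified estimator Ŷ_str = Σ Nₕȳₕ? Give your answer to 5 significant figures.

1.5661 × 10^8

Var(Ŷ_str) = Σₕ Nₕ²(1 − fₕ)sₕ²/nₕ.
Dept IV: 2831²·(1 − 170/2831)·446/170 = 1.9763811 × 10^7.
Dept II: 1293²·(1 − 58/1293)·503/58 = 1.3848587 × 10^7.
Dept III: 11448²·(1 − 760/11448)·764/760 = 1.230002 × 10^8.
Sum = 1.566126 × 10^8.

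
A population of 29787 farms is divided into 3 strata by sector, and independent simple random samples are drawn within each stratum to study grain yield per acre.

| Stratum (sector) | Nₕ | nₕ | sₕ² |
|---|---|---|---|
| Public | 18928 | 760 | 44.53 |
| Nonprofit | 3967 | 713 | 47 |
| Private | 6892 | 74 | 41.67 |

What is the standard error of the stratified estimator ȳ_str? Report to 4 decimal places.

Var(ȳ_str) = Σₕ Wₕ²(1 − fₕ)sₕ²/nₕ with Wₕ = Nₕ/N, N = 29787.
Public: Wₕ = 0.63544499; term = 0.63544499²·(1 − 0.04015216)·44.53/760 = 0.022708969.
Nonprofit: Wₕ = 0.13317890; term = 0.13317890²·(1 − 0.17973280)·47/713 = 9.590352 × 10^-4.
Private: Wₕ = 0.23137610; term = 0.23137610²·(1 − 0.01073709)·41.67/74 = 0.029822257.
Sum = 0.053490261.
SE = √(0.053490261) = 0.2313.

0.2313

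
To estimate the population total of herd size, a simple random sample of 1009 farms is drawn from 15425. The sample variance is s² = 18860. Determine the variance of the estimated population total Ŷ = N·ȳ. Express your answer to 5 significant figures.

4.1564 × 10^9

Var(Ŷ) = N²·Var(ȳ) = N²·(1 − n/N)·s²/n.
f = 1009/15425 = 0.06541329; Var(ȳ) = 0.93458671·18860/1009 = 17.469084.
Var(Ŷ) = 15425² · 17.469084 = 4.1564301 × 10^9.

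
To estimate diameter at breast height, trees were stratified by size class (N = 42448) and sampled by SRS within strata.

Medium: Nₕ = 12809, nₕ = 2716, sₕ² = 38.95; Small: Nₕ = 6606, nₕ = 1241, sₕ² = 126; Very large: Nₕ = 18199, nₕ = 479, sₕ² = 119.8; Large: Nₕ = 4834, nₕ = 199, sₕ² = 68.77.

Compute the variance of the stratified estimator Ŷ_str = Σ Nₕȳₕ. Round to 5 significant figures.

9.3851 × 10^7

Var(Ŷ_str) = Σₕ Nₕ²(1 − fₕ)sₕ²/nₕ.
Medium: 12809²·(1 − 2716/12809)·38.95/2716 = 1.8540148 × 10^6.
Small: 6606²·(1 − 1241/6606)·126/1241 = 3.5983803 × 10^6.
Very large: 18199²·(1 − 479/18199)·119.8/479 = 8.0655232 × 10^7.
Large: 4834²·(1 − 199/4834)·68.77/199 = 7.7428765 × 10^6.
Sum = 9.3850504 × 10^7.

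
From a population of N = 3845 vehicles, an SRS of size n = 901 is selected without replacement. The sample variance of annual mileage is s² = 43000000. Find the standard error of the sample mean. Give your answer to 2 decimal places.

Under SRS without replacement, Var(ȳ) = (1 − f)·s²/n with f = n/N = 901/3845 = 0.23433030.
Var(ȳ) = (1 − 0.23433030)·43000000/901 = 0.76566970·47724.75 = 36541.395.
SE(ȳ) = √(36541.395) = 191.16.

191.16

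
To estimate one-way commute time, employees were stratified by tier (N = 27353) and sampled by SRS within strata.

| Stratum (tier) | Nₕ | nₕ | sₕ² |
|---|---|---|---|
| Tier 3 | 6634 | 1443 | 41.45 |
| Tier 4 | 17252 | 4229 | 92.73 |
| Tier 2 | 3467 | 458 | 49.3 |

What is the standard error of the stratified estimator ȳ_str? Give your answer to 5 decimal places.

0.09699

Var(ȳ_str) = Σₕ Wₕ²(1 − fₕ)sₕ²/nₕ with Wₕ = Nₕ/N, N = 27353.
Tier 3: Wₕ = 0.24253281; term = 0.24253281²·(1 − 0.21751583)·41.45/1443 = 0.0013221319.
Tier 4: Wₕ = 0.63071692; term = 0.63071692²·(1 − 0.24513100)·92.73/4229 = 0.006584505.
Tier 2: Wₕ = 0.12675027; term = 0.12675027²·(1 − 0.13210268)·49.3/458 = 0.0015008854.
Sum = 0.0094075223.
SE = √(0.0094075223) = 0.09699.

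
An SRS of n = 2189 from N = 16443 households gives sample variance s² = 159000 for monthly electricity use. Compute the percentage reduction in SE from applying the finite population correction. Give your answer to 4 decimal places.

f = n/N = 2189/16443 = 0.13312656.
SE_no-fpc = √(s²/n) = 8.5226702; SE_fpc = √((1−f)s²/n) = 7.9351206.
Ratio = √(1−f) = 0.93106039. Reduction = 100·(1 − 0.93106039) = 6.8940%.

6.8940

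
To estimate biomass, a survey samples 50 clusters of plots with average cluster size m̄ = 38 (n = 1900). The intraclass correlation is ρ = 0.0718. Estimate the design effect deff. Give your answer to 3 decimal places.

3.657

deff = 1 + (38 − 1)·0.0718 = 1 + 2.6566 = 3.6566.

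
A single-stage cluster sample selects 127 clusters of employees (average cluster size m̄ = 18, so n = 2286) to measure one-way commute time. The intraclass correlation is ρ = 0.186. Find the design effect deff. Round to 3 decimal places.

deff = 1 + (18 − 1)·0.186 = 1 + 3.162 = 4.162.

4.162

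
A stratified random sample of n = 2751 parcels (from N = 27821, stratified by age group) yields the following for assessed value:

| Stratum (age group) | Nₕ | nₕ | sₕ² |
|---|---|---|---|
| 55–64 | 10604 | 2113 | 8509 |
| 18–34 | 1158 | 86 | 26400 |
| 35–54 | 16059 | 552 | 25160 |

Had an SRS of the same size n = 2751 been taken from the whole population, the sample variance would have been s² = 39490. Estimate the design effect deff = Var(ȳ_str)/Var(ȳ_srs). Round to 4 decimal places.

1.2080

Var(ȳ_str) = Σ Wₕ²(1−fₕ)sₕ²/nₕ with Wₕ = Nₕ/27821:
  55–64: (10604/27821)²·(1−2113/10604)·8509/2113 = 0.46844878
  18–34: (1158/27821)²·(1−86/1158)·26400/86 = 0.49233799
  35–54: (16059/27821)²·(1−552/16059)·25160/552 = 14.664673
  → Var(ȳ_str) = 15.62546.
Var(ȳ_srs) = (1 − 2751/27821)·39490/2751 = 12.935349.
deff = 15.62546 / 12.935349 = 1.2080.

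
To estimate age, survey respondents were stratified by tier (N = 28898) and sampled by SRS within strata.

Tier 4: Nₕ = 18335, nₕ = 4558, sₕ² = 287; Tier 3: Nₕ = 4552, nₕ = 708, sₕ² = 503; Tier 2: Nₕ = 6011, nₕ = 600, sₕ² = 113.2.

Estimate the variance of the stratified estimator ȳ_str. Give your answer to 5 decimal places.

Var(ȳ_str) = Σₕ Wₕ²(1 − fₕ)sₕ²/nₕ with Wₕ = Nₕ/N, N = 28898.
Tier 4: Wₕ = 0.63447297; term = 0.63447297²·(1 − 0.24859558)·287/4558 = 0.019046166.
Tier 3: Wₕ = 0.15751955; term = 0.15751955²·(1 − 0.15553603)·503/708 = 0.014886232.
Tier 2: Wₕ = 0.20800747; term = 0.20800747²·(1 − 0.09981700)·113.2/600 = 0.007348249.
Sum = 0.041280647.

0.04128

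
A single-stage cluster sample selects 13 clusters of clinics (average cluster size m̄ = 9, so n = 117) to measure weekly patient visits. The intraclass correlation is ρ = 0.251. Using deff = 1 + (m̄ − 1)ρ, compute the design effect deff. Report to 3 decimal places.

deff = 1 + (9 − 1)·0.251 = 1 + 2.008 = 3.008.

3.008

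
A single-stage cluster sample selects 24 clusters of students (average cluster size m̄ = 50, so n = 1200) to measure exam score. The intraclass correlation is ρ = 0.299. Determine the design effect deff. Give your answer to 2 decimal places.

deff = 1 + (50 − 1)·0.299 = 1 + 14.651 = 15.651.

15.65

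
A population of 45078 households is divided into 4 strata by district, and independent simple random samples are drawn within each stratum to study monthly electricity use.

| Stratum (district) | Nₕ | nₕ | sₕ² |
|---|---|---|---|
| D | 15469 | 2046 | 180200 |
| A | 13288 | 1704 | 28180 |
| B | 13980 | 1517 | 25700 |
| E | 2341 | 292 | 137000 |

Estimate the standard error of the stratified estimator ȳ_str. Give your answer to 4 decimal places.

Var(ȳ_str) = Σₕ Wₕ²(1 − fₕ)sₕ²/nₕ with Wₕ = Nₕ/N, N = 45078.
D: Wₕ = 0.34316074; term = 0.34316074²·(1 − 0.13226453)·180200/2046 = 8.9997762.
A: Wₕ = 0.29477794; term = 0.29477794²·(1 − 0.12823600)·28180/1704 = 1.2527381.
B: Wₕ = 0.31012911; term = 0.31012911²·(1 − 0.10851216)·25700/1517 = 1.4526067.
E: Wₕ = 0.05193221; term = 0.05193221²·(1 − 0.12473302)·137000/292 = 1.1075206.
Sum = 12.812642.
SE = √(12.812642) = 3.5795.

3.5795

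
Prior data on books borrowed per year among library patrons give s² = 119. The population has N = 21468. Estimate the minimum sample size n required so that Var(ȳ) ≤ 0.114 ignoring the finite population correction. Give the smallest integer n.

Without fpc, n₀ = s²/D = 119/0.114 = 1043.8596.
Rounding up, n = 1044.

1044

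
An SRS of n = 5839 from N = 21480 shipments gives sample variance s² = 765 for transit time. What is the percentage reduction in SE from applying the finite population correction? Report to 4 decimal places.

14.6674

f = n/N = 5839/21480 = 0.27183426.
SE_no-fpc = √(s²/n) = 0.36196075; SE_fpc = √((1−f)s²/n) = 0.30887062.
Ratio = √(1−f) = 0.85332628. Reduction = 100·(1 − 0.85332628) = 14.6674%.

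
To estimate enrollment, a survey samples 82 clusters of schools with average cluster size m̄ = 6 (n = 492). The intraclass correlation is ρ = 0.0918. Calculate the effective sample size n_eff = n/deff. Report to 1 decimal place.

337.2

deff = 1 + (6 − 1)·0.0918 = 1 + 0.459 = 1.459.
n_eff = 492 / 1.459 = 337.2.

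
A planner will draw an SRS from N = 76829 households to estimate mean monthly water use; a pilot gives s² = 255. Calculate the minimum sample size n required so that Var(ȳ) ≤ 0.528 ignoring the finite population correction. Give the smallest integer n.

Without fpc, n₀ = s²/D = 255/0.528 = 482.9545.
Rounding up, n = 483.

483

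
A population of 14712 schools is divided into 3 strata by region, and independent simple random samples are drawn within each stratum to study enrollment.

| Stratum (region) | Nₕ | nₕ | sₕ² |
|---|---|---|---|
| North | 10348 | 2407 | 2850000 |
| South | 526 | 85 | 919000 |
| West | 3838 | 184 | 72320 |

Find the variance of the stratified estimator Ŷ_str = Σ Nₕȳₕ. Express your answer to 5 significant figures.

Var(Ŷ_str) = Σₕ Nₕ²(1 − fₕ)sₕ²/nₕ.
North: 10348²·(1 − 2407/10348)·2850000/2407 = 9.729721 × 10^10.
South: 526²·(1 − 85/526)·919000/85 = 2.5079618 × 10^9.
West: 3838²·(1 − 184/3838)·72320/184 = 5.5120622 × 10^9.
Sum = 1.0531723 × 10^11.

1.0532 × 10^11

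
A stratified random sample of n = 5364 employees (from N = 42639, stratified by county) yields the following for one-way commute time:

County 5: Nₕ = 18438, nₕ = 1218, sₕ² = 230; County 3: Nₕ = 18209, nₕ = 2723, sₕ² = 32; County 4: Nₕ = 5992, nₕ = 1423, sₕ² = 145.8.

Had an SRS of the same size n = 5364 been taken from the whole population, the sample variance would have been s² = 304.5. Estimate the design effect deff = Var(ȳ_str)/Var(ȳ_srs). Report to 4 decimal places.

Var(ȳ_str) = Σ Wₕ²(1−fₕ)sₕ²/nₕ with Wₕ = Nₕ/42639:
  County 5: (18438/42639)²·(1−1218/18438)·230/1218 = 0.032977178
  County 3: (18209/42639)²·(1−2723/18209)·32/2723 = 0.0018226936
  County 4: (5992/42639)²·(1−1423/5992)·145.8/1423 = 0.0015428779
  → Var(ȳ_str) = 0.03634275.
Var(ȳ_srs) = (1 − 5364/42639)·304.5/5364 = 0.049625988.
deff = 0.03634275 / 0.049625988 = 0.7323.

0.7323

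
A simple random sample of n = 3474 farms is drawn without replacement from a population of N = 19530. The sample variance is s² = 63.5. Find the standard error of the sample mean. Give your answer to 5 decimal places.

Under SRS without replacement, Var(ȳ) = (1 − f)·s²/n with f = n/N = 3474/19530 = 0.17788018.
Var(ȳ) = (1 − 0.17788018)·63.5/3474 = 0.82211982·0.018278641 = 0.015027233.
SE(ȳ) = √(0.015027233) = 0.12259.

0.12259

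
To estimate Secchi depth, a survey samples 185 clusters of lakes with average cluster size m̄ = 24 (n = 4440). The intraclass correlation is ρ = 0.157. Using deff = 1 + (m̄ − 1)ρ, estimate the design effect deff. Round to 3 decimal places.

deff = 1 + (24 − 1)·0.157 = 1 + 3.611 = 4.611.

4.611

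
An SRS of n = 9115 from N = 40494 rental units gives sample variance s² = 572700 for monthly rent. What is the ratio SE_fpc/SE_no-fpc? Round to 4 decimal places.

0.8803

f = n/N = 9115/40494 = 0.22509508.
SE_no-fpc = √(s²/n) = 7.9265692; SE_fpc = √((1−f)s²/n) = 6.9776546.
Ratio = √(1−f) = 0.88028684.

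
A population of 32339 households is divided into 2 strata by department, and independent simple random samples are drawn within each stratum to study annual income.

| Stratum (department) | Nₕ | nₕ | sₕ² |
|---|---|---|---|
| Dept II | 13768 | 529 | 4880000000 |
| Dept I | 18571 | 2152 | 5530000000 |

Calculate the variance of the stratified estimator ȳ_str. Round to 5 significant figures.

2.3570 × 10^6

Var(ȳ_str) = Σₕ Wₕ²(1 − fₕ)sₕ²/nₕ with Wₕ = Nₕ/N, N = 32339.
Dept II: Wₕ = 0.42573982; term = 0.42573982²·(1 − 0.03842243)·4880000000/529 = 1.6078185 × 10^6.
Dept I: Wₕ = 0.57426018; term = 0.57426018²·(1 − 0.11587960)·5530000000/2152 = 749224.01.
Sum = 2.3570425 × 10^6.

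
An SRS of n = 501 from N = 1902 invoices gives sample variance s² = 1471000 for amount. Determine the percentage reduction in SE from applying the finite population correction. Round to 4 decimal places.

f = n/N = 501/1902 = 0.26340694.
SE_no-fpc = √(s²/n) = 54.186048; SE_fpc = √((1−f)s²/n) = 46.505175.
Ratio = √(1−f) = 0.85825000. Reduction = 100·(1 − 0.85825000) = 14.1750%.

14.1750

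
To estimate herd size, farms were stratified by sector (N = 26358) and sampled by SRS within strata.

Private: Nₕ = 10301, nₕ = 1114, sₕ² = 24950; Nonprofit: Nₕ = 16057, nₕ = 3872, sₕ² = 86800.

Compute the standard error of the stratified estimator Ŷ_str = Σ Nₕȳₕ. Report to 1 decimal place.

Var(Ŷ_str) = Σₕ Nₕ²(1 − fₕ)sₕ²/nₕ.
Private: 10301²·(1 − 1114/10301)·24950/1114 = 2.1195246 × 10^9.
Nonprofit: 16057²·(1 − 3872/16057)·86800/3872 = 4.3860575 × 10^9.
Sum = 6.5055821 × 10^9.
SE = √(6.5055821 × 10^9) = 80657.2.

80657.2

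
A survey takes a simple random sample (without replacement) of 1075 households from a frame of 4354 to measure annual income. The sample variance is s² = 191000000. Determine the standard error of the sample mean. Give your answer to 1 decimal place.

Under SRS without replacement, Var(ȳ) = (1 − f)·s²/n with f = n/N = 1075/4354 = 0.24689940.
Var(ȳ) = (1 − 0.24689940)·191000000/1075 = 0.75310060·177674.42 = 133806.71.
SE(ȳ) = √(133806.71) = 365.8.

365.8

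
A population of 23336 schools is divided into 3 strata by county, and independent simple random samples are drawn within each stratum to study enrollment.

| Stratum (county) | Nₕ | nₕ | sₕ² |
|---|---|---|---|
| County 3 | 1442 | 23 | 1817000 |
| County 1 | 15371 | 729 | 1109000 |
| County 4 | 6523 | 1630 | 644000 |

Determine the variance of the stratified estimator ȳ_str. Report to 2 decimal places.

948.71

Var(ȳ_str) = Σₕ Wₕ²(1 − fₕ)sₕ²/nₕ with Wₕ = Nₕ/N, N = 23336.
County 3: Wₕ = 0.06179294; term = 0.06179294²·(1 − 0.01595007)·1817000/23 = 296.83965.
County 1: Wₕ = 0.65868186; term = 0.65868186²·(1 − 0.04742697)·1109000/729 = 628.71484.
County 4: Wₕ = 0.27952520; term = 0.27952520²·(1 − 0.24988502)·644000/1630 = 23.156239.
Sum = 948.71073.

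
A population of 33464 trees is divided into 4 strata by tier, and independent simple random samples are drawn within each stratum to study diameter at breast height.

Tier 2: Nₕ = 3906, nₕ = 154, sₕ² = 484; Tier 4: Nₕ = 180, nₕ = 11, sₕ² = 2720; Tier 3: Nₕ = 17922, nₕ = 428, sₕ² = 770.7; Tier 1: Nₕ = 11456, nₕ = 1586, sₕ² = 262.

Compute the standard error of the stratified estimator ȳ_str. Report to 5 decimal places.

0.75411

Var(ȳ_str) = Σₕ Wₕ²(1 − fₕ)sₕ²/nₕ with Wₕ = Nₕ/N, N = 33464.
Tier 2: Wₕ = 0.11672245; term = 0.11672245²·(1 − 0.03942652)·484/154 = 0.041130502.
Tier 4: Wₕ = 0.00537891; term = 0.00537891²·(1 − 0.06111111)·2720/11 = 0.0067170677.
Tier 3: Wₕ = 0.53556060; term = 0.53556060²·(1 − 0.02388126)·770.7/428 = 0.50415199.
Tier 1: Wₕ = 0.34233803; term = 0.34233803²·(1 − 0.13844274)·262/1586 = 0.016679866.
Sum = 0.56867943.
SE = √(0.56867943) = 0.75411.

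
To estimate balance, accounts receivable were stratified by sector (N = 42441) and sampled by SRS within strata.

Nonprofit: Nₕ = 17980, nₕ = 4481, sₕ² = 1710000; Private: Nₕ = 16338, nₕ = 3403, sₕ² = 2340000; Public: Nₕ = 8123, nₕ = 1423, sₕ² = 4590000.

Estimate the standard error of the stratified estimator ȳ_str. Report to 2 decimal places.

Var(ȳ_str) = Σₕ Wₕ²(1 − fₕ)sₕ²/nₕ with Wₕ = Nₕ/N, N = 42441.
Nonprofit: Wₕ = 0.42364695; term = 0.42364695²·(1 − 0.24922136)·1710000/4481 = 51.421085.
Private: Wₕ = 0.38495794; term = 0.38495794²·(1 − 0.20828743)·2340000/3403 = 80.67668.
Public: Wₕ = 0.19139511; term = 0.19139511²·(1 − 0.17518158)·4590000/1423 = 97.460318.
Sum = 229.55808.
SE = √(229.55808) = 15.15.

15.15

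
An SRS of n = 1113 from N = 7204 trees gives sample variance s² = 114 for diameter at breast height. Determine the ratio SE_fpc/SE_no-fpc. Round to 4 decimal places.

0.9195

f = n/N = 1113/7204 = 0.15449750.
SE_no-fpc = √(s²/n) = 0.32004043; SE_fpc = √((1−f)s²/n) = 0.29428105.
Ratio = √(1−f) = 0.91951210.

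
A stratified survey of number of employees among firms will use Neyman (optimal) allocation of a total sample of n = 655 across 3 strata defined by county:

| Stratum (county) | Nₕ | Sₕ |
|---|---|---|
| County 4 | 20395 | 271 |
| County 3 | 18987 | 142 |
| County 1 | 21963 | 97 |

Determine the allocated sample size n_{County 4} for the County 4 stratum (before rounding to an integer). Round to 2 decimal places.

Neyman allocation: nₕ = n·NₕSₕ / Σⱼ NⱼSⱼ.
Σ NⱼSⱼ = 20395·271 + 18987·142 + 21963·97 = 1.035361 × 10^7.
n_{County 4} = 655·20395·271 / (1.035361 × 10^7) = 349.66.

349.66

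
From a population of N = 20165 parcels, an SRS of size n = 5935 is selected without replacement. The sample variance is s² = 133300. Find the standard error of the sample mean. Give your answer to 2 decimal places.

3.98

Under SRS without replacement, Var(ȳ) = (1 − f)·s²/n with f = n/N = 5935/20165 = 0.29432184.
Var(ȳ) = (1 − 0.29432184)·133300/5935 = 0.70567816·22.459983 = 15.849519.
SE(ȳ) = √(15.849519) = 3.98.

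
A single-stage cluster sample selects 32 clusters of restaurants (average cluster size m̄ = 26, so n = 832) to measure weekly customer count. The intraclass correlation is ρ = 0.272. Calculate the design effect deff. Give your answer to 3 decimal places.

7.800

deff = 1 + (26 − 1)·0.272 = 1 + 6.8 = 7.8.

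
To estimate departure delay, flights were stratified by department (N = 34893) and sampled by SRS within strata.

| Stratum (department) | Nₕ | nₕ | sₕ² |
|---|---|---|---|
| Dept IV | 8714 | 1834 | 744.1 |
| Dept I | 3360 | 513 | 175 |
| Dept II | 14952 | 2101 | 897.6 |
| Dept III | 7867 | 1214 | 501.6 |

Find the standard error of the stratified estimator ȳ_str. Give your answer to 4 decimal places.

Var(ȳ_str) = Σₕ Wₕ²(1 − fₕ)sₕ²/nₕ with Wₕ = Nₕ/N, N = 34893.
Dept IV: Wₕ = 0.24973490; term = 0.24973490²·(1 − 0.21046592)·744.1/1834 = 0.01997843.
Dept I: Wₕ = 0.09629439; term = 0.09629439²·(1 − 0.15267857)·175/513 = 0.0026802222.
Dept II: Wₕ = 0.42851002; term = 0.42851002²·(1 − 0.14051632)·897.6/2101 = 0.06742429.
Dept III: Wₕ = 0.22546069; term = 0.22546069²·(1 − 0.15431550)·501.6/1214 = 0.017761878.
Sum = 0.10784482.
SE = √(0.10784482) = 0.3284.

0.3284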